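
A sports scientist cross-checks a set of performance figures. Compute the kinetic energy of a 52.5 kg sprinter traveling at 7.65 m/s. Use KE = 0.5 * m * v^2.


Velocity squared = 58.5225
KE = 0.5 * 52.5 * 58.5225 = 1536.22 J

1536.22 J


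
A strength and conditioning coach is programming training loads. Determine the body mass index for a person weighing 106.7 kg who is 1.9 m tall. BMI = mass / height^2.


BMI = mass / height^2
= 106.7 / 1.9^2
= 106.7 / 3.61
= 29.56 kg/m^2

29.56 kg/m^2


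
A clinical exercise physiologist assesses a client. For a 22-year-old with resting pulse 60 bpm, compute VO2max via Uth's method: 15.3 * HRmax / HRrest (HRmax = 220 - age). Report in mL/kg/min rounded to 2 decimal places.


Step 1: HRmax = 220 - 22 = 198 bpm
Step 2: Ratio = 198 / 60 = 3.3
Step 3: VO2max = 15.3 * 3.3 = 50.49 mL/kg/min

50.49 mL/kg/min


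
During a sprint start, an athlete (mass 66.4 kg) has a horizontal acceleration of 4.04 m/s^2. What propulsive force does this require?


Propulsive force = mass * acceleration
= 66.4 kg * 4.04 m/s^2
= 268.26 N

268.26 N


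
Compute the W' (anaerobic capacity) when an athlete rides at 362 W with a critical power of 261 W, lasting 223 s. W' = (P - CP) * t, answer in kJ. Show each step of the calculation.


Above-CP power = 101 W
Duration = 223 s
W' = 101 * 223 = 22523 J
Convert: 22523 / 1000 = 22.523 kJ

22.523 kJ


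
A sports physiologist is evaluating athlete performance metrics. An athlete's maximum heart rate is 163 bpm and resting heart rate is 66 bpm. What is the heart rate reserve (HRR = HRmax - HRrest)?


HRR = HRmax - HRrest
= 163 - 66
= 97 bpm

97 bpm


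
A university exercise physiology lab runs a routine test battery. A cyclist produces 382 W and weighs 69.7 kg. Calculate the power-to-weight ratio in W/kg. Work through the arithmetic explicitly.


P/W = power / mass
= 382 / 69.7
= 5.481 W/kg

5.481 W/kg


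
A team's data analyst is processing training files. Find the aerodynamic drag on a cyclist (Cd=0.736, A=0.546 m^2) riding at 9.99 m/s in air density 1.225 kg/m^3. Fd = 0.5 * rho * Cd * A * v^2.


Fd = 0.5 * 1.225 * 0.736 * 0.546 * 9.99^2
= 0.5 * 1.225 * 0.736 * 0.546 * 99.8001
= 24.564 N

24.564 N


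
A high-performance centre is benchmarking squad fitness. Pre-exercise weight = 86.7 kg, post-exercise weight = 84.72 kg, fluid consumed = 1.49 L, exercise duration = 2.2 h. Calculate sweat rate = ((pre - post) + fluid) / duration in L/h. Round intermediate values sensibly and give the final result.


Weight loss = 86.7 - 84.72 = 1.98 kg (approx L)
Total sweat = 1.98 + 1.49 = 3.47 L
Sweat rate = 3.47 / 2.2 = 1.577 L/h

1.577 L/h


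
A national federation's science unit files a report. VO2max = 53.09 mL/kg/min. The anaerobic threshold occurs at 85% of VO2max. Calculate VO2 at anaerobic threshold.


AT fraction = 85 / 100 = 0.85
AT VO2 = 53.09 * 0.85
= 45.13 mL/kg/min

45.13 mL/kg/min


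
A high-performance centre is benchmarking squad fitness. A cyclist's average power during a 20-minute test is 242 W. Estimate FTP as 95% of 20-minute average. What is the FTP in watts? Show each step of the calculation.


FTP = 20-min power * 0.95
= 242 * 0.95
= 229.9 W

229.9 W


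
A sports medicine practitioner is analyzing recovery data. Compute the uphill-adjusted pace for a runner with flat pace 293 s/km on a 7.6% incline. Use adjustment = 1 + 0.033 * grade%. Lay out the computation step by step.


Adjustment factor = 1 + 0.033 * 7.6 = 1.2508
Grade-adjusted pace = 293 * 1.2508 = 366.48 s/km

366.48 s/km


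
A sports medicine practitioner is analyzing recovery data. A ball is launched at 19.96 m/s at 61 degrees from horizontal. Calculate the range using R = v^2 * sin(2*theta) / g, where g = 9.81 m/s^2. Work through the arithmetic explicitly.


sin(2 * 61) = sin(122) = 0.848048
v^2 = 19.96^2 = 398.4016
R = 398.4016 * 0.848048 / 9.81
= 34.441 m

34.441 m


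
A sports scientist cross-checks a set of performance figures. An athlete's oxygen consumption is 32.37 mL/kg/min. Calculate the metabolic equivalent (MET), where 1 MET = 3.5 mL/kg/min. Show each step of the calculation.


MET = VO2 / 3.5
= 32.37 / 3.5
= 9.25 METs

9.25 METs


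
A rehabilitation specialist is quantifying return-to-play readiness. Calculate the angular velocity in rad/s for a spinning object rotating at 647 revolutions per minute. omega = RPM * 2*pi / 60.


omega = RPM * 2*pi / 60
= 647 * 6.28318531 / 60
= 67.754 rad/s

67.754 rad/s


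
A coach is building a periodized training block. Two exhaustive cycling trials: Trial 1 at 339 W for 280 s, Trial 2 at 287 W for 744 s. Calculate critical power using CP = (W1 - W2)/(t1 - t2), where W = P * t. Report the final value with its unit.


W1 = 339 * 280 = 94920 J
W2 = 287 * 744 = 213528 J
CP = (94920 - 213528) / (280 - 744)
= -118608 / -464
= 255.62 W

255.62 W


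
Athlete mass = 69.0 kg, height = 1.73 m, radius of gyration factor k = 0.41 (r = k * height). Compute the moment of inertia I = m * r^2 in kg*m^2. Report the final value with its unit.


r = k * height = 0.41 * 1.73 = 0.7093 m
r^2 = 0.7093^2 = 0.503106
I = 69.0 * 0.503106 = 34.714 kg*m^2

34.714 kg*m^2


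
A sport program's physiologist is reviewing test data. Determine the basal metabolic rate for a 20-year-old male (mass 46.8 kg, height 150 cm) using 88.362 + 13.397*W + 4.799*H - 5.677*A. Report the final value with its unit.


BMR = 88.362 + 13.397*46.8 + 4.799*150 - 5.677*20
= 1321.65 kcal/day

1321.65 kcal/day


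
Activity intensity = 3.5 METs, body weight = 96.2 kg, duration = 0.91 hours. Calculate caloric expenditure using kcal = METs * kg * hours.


kcal = 3.5 * 96.2 * 0.91
= 336.7 * 0.91
= 306.4 kcal

306.4 kcal


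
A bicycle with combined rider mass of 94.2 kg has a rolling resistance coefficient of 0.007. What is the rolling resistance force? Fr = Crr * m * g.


Fr = 0.007 * 94.2 * 9.81
= 0.6594 * 9.81
= 6.469 N

6.469 N


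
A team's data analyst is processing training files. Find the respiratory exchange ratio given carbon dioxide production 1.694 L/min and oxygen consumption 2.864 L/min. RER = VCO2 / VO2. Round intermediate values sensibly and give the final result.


VCO2 = 1.694 L/min
VO2 = 2.864 L/min
RER = 1.694 / 2.864 = 0.5915

0.5915


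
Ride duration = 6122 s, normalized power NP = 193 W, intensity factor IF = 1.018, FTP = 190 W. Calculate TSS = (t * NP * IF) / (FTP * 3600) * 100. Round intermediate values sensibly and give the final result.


Numerator = 6122 * 193 * 1.018 = 1202813.828
Denominator = 190 * 3600 = 684000
TSS = 1202813.828 / 684000 * 100
= 175.85

175.85 TSS


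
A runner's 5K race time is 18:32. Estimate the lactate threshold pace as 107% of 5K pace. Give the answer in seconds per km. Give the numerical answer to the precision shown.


Total race time = 18*60 + 32 = 1112 seconds
5K pace = 1112 / 5 = 222.4 sec/km
LT pace = 222.4 * 1.07 = 237.97 sec/km

237.97 s/km


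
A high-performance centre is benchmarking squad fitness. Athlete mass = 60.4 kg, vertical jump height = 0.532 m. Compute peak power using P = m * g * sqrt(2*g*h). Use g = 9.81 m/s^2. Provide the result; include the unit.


sqrt(2 * 9.81 * 0.532) = sqrt(10.43784) = 3.230765 m/s
P = 60.4 * 9.81 * 3.230765
= 1914.31 W

1914.31 W


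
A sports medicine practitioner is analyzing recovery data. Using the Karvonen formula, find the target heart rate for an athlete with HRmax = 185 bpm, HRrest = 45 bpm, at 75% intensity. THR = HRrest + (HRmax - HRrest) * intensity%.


HRR = 185 - 45 = 140
THR = 45 + 140 * 0.75
= 45 + 105.0
= 150.0 bpm

150.0 bpm


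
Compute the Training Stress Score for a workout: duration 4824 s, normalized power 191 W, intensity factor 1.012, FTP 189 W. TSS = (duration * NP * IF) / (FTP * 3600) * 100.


Product = 4824 * 191 * 1.012 = 932440.608
Base = 189 * 3600 = 680400
TSS = 932440.608 / 680400 * 100 = 137.04

137.04 TSS


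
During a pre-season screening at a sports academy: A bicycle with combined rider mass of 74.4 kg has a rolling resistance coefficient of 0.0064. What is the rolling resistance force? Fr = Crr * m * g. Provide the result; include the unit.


Fr = 0.0064 * 74.4 * 9.81
= 0.47616 * 9.81
= 4.671 N

4.671 N


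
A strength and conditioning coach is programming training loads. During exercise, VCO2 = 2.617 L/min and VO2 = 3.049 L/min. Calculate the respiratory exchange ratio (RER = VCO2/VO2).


RER = VCO2 / VO2
= 2.617 / 3.049
= 0.8583

0.8583


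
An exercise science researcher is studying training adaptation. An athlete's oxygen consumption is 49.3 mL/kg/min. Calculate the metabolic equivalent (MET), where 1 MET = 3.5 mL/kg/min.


MET = VO2 / 3.5
= 49.3 / 3.5
= 14.09 METs

14.09 METs


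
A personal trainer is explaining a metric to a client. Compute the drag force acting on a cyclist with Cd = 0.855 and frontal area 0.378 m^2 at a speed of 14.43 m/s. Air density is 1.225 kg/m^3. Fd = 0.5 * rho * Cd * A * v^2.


Step 1: v^2 = 208.2249
Step 2: Fd = 0.5 * 1.225 * 0.855 * 0.378 * 208.2249
= 41.219 N

41.219 N


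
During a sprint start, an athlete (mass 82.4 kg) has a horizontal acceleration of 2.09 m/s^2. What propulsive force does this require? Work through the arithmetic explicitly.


Propulsive force = mass * acceleration
= 82.4 kg * 2.09 m/s^2
= 172.22 N

172.22 N


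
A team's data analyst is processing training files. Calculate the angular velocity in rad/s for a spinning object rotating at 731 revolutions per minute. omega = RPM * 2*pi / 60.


omega = RPM * 2*pi / 60
= 731 * 6.28318531 / 60
= 76.55 rad/s

76.55 rad/s


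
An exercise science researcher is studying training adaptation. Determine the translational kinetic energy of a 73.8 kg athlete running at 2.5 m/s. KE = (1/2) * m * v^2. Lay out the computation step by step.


KE = 0.5 * m * v^2
= 0.5 * 73.8 * 2.5^2
= 0.5 * 73.8 * 6.25
= 230.63 J

230.63 J


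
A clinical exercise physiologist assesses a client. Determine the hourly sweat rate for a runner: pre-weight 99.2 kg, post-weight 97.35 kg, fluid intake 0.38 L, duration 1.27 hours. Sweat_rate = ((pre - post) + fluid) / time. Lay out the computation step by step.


Mass lost = 99.2 - 97.35 = 1.85 kg
Add fluid consumed: 1.85 + 0.38 = 2.23 L total sweat
Sweat rate = 2.23 / 1.27 = 1.756 L/h

1.756 L/h


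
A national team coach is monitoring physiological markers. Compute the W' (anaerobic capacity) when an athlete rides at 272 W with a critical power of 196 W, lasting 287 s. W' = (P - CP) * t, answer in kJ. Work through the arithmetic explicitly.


Above-CP power = 76 W
Duration = 287 s
W' = 76 * 287 = 21812 J
Convert: 21812 / 1000 = 21.812 kJ

21.812 kJ


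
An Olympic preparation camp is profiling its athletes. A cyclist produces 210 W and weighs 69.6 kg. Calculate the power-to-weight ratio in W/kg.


P/W = power / mass
= 210 / 69.6
= 3.017 W/kg

3.017 W/kg


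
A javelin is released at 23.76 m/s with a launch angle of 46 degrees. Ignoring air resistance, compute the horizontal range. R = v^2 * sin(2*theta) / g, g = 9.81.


Launch speed squared = 564.5376
sin(2 * 46 deg) = 0.999391
Range = 564.5376 * 0.999391 / 9.81
= 57.512 m

57.512 m


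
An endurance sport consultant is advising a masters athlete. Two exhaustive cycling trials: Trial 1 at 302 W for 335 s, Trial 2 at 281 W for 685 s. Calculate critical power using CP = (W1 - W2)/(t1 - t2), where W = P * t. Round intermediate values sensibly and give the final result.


W1 = 302 * 335 = 101170 J
W2 = 281 * 685 = 192485 J
CP = (101170 - 192485) / (335 - 685)
= -91315 / -350
= 260.9 W

260.9 W


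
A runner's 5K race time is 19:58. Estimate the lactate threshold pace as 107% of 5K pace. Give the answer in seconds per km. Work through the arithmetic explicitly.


Total race time = 19*60 + 58 = 1198 seconds
5K pace = 1198 / 5 = 239.6 sec/km
LT pace = 239.6 * 1.07 = 256.37 sec/km

256.37 s/km


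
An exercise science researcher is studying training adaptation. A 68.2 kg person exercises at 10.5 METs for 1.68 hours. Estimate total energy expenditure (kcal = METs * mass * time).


Energy = METs * mass(kg) * time(h)
= 10.5 * 68.2 * 1.68
= 1203.05 kcal

1203.05 kcal


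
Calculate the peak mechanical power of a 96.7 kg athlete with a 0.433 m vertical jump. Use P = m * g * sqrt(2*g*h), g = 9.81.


First, sqrt(2gh) = sqrt(2 * 9.81 * 0.433)
= sqrt(8.49546) = 2.914697 m/s
Power = 96.7 * 9.81 * 2.914697 = 2764.96 W

2764.96 W


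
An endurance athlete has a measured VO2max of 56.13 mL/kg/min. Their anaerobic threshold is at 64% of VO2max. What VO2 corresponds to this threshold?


Anaerobic threshold VO2 = VO2max * 64%
= 56.13 * 0.64
= 35.92 mL/kg/min

35.92 mL/kg/min


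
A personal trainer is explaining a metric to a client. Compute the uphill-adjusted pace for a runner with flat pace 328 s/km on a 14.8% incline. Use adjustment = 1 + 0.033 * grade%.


Adjustment factor = 1 + 0.033 * 14.8 = 1.4884
Grade-adjusted pace = 328 * 1.4884 = 488.2 s/km

488.2 s/km


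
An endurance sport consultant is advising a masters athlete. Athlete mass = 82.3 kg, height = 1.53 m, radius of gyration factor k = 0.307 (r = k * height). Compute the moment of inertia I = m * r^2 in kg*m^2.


r = k * height = 0.307 * 1.53 = 0.46971 m
r^2 = 0.46971^2 = 0.220627
I = 82.3 * 0.220627 = 18.158 kg*m^2

18.158 kg*m^2


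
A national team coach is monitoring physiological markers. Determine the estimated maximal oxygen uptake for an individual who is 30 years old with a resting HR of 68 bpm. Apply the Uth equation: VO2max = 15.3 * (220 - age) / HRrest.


HRmax = 220 - 30 = 190
VO2max = 15.3 * (190 / 68)
= 15.3 * 2.7941
= 42.75 mL/kg/min

42.75 mL/kg/min


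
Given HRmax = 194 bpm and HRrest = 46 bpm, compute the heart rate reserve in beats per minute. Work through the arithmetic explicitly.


Heart rate reserve = maximum HR minus resting HR
HRR = 194 - 46 = 148 bpm

148 bpm


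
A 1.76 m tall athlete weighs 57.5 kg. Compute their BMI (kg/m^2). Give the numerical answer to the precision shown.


height^2 = 3.0976 m^2
BMI = 57.5 / 3.0976 = 18.56 kg/m^2

18.56 kg/m^2


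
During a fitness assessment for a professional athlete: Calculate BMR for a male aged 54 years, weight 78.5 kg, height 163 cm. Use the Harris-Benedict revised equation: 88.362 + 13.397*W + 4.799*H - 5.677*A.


Substituting values:
W term = 13.397 * 78.5 = 1051.6645
H term = 4.799 * 163 = 782.237
A term = 5.677 * 54 = 306.558
BMR = 1615.71 kcal/day

1615.71 kcal/day


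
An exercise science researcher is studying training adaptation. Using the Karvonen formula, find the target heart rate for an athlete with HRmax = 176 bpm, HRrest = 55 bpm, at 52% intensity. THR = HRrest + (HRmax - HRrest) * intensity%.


HRR = 176 - 55 = 121
THR = 55 + 121 * 0.52
= 55 + 62.92
= 117.92 bpm

117.92 bpm


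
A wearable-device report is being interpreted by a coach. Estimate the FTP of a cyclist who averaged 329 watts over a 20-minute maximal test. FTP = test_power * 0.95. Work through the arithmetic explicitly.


FTP = 329 * 0.95 = 312.55 W

312.55 W


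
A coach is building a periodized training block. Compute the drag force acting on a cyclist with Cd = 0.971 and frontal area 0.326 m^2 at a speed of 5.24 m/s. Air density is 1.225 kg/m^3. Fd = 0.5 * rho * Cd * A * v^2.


Step 1: v^2 = 27.4576
Step 2: Fd = 0.5 * 1.225 * 0.971 * 0.326 * 27.4576
= 5.324 N

5.324 N


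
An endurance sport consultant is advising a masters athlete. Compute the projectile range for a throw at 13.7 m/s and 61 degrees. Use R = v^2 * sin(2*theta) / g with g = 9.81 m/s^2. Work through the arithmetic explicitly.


Two times the angle = 122 degrees
sin(122) = 0.848048
R = 187.69 * 0.848048 / 9.81 = 16.225 m

16.225 m


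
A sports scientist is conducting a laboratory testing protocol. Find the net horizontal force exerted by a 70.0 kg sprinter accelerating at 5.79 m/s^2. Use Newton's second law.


Newton's second law: F = m * a
F = 70.0 * 5.79 = 405.3 N

405.3 N


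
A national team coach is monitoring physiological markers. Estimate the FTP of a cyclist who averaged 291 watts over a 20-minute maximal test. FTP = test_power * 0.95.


FTP = 291 * 0.95 = 276.45 W

276.45 W


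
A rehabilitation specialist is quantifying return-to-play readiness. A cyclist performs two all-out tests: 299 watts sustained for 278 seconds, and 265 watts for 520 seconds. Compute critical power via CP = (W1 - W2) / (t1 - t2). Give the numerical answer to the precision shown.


W1 = P1 * t1 = 299 * 278 = 83122 J
W2 = P2 * t2 = 265 * 520 = 137800 J
CP = (83122 - 137800) / (278 - 520)
= 225.94 W

225.94 W


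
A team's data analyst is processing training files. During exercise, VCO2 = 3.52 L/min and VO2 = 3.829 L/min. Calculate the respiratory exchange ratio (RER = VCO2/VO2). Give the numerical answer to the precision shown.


RER = VCO2 / VO2
= 3.52 / 3.829
= 0.9193

0.9193


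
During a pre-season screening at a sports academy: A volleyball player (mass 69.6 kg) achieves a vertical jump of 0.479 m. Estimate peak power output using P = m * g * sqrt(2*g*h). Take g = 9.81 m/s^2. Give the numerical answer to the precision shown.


2 * g * h = 2 * 9.81 * 0.479 = 9.39798
sqrt(9.39798) = 3.065612 m/s
P = 69.6 * 9.81 * 3.065612 = 2093.13 W

2093.13 W


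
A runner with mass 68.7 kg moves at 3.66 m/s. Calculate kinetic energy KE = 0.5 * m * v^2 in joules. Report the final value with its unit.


v^2 = 3.66^2 = 13.3956
KE = 0.5 * 68.7 * 13.3956
= 460.14 J

460.14 J


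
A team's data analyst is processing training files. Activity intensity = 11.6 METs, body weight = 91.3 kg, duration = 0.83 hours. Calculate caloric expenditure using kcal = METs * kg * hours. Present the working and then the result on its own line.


kcal = 11.6 * 91.3 * 0.83
= 1059.08 * 0.83
= 879.04 kcal

879.04 kcal


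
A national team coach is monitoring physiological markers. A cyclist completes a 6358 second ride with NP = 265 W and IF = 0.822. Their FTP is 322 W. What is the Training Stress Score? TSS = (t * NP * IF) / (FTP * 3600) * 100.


t * NP * IF = 6358 * 265 * 0.822 = 1384963.14
FTP * 3600 = 1159200
TSS = (1384963.14 / 1159200) * 100 = 119.48

119.48 TSS


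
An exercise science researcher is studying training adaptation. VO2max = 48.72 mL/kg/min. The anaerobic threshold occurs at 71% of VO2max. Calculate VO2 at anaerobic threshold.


AT fraction = 71 / 100 = 0.71
AT VO2 = 48.72 * 0.71
= 34.59 mL/kg/min

34.59 mL/kg/min


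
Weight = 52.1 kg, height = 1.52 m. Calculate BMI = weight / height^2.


height^2 = 1.52^2 = 2.3104
BMI = 52.1 / 2.3104 = 22.55 kg/m^2

22.55 kg/m^2


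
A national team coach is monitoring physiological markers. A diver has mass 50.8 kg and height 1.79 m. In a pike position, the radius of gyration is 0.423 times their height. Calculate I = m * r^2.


r = 0.423 * 1.79 = 0.75717 m
I = m * r^2 = 50.8 * 0.573306 = 29.124 kg*m^2

29.124 kg*m^2


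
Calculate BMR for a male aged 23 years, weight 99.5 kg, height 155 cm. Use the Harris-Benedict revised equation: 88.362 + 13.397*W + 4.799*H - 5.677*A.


Substituting values:
W term = 13.397 * 99.5 = 1333.0015
H term = 4.799 * 155 = 743.845
A term = 5.677 * 23 = 130.571
BMR = 2034.64 kcal/day

2034.64 kcal/day


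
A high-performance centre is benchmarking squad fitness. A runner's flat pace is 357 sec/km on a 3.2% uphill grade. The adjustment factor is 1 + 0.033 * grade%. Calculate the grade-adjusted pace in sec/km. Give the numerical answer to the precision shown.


Factor = 1 + 0.033 * 3.2 = 1.1056
Adjusted pace = 357 * 1.1056
= 394.7 sec/km

394.7 s/km


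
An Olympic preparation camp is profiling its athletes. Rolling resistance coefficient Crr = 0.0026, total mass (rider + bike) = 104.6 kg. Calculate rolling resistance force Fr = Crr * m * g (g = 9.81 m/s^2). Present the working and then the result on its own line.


Fr = Crr * m * g
= 0.0026 * 104.6 * 9.81
= 2.668 N

2.668 N


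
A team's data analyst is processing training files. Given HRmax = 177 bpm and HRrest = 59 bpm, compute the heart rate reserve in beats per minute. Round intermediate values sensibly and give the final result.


Heart rate reserve = maximum HR minus resting HR
HRR = 177 - 59 = 118 bpm

118 bpm


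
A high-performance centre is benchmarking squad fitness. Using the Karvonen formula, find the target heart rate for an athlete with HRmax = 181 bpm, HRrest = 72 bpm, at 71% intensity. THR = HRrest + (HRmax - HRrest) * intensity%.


HRR = 181 - 72 = 109
THR = 72 + 109 * 0.71
= 72 + 77.39
= 149.39 bpm

149.39 bpm


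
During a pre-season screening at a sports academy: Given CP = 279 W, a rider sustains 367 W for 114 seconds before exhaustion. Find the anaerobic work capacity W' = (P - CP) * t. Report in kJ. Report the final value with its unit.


Excess power = 367 - 279 = 88 W
Work above CP = 88 * 114 = 10032 J
W' = 10.032 kJ

10.032 kJ


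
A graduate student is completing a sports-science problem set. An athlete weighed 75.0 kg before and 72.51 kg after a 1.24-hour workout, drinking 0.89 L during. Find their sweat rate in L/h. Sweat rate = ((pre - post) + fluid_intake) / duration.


Body mass change = 2.49 kg
Total sweat loss = 2.49 + 0.89 = 3.38 L
Rate = 3.38 / 1.24 = 2.726 L/h

2.726 L/h


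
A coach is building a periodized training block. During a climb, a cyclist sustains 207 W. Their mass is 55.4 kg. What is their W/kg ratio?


Power-to-weight = 207 W / 55.4 kg
= 3.736 W/kg

3.736 W/kg


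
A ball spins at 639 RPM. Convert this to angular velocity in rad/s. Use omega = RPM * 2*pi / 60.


omega = 639 * 2 * pi / 60
= 639 * 6.28318531 / 60
= 4014.955 / 60
= 66.916 rad/s

66.916 rad/s


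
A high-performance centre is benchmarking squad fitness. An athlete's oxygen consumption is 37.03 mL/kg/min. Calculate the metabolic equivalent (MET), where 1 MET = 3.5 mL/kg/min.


MET = VO2 / 3.5
= 37.03 / 3.5
= 10.58 METs

10.58 METs


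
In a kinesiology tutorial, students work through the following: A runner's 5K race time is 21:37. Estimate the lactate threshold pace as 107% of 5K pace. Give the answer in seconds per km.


Total race time = 21*60 + 37 = 1297 seconds
5K pace = 1297 / 5 = 259.4 sec/km
LT pace = 259.4 * 1.07 = 277.56 sec/km

277.56 s/km


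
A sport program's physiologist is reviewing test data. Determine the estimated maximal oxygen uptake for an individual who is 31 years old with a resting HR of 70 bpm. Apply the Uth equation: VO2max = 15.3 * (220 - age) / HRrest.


HRmax = 220 - 31 = 189
VO2max = 15.3 * (189 / 70)
= 15.3 * 2.7
= 41.31 mL/kg/min

41.31 mL/kg/min


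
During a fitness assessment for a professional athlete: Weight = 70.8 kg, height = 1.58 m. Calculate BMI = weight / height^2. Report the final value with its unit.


height^2 = 1.58^2 = 2.4964
BMI = 70.8 / 2.4964 = 28.36 kg/m^2

28.36 kg/m^2


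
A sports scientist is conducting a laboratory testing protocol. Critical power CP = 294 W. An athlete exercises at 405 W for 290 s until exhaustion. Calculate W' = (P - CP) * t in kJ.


P - CP = 405 - 294 = 111 W
W' = 111 * 290 = 32190 J
= 32190 / 1000 = 32.19 kJ

32.19 kJ


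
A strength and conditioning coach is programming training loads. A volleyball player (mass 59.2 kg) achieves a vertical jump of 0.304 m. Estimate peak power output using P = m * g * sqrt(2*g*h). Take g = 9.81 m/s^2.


2 * g * h = 2 * 9.81 * 0.304 = 5.96448
sqrt(5.96448) = 2.442228 m/s
P = 59.2 * 9.81 * 2.442228 = 1418.33 W

1418.33 W


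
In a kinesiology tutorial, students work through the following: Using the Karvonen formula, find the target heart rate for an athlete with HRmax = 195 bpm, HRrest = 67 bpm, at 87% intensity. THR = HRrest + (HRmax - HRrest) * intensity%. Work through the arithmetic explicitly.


HRR = 195 - 67 = 128
THR = 67 + 128 * 0.87
= 67 + 111.36
= 178.36 bpm

178.36 bpm


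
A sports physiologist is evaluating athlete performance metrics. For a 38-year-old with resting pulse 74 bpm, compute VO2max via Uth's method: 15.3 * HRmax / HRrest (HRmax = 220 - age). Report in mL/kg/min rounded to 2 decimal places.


Step 1: HRmax = 220 - 38 = 182 bpm
Step 2: Ratio = 182 / 74 = 2.4595
Step 3: VO2max = 15.3 * 2.4595 = 37.63 mL/kg/min

37.63 mL/kg/min


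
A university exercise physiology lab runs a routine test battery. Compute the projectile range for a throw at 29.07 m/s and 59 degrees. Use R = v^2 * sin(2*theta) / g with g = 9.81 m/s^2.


Two times the angle = 118 degrees
sin(118) = 0.882948
R = 845.0649 * 0.882948 / 9.81 = 76.06 m

76.06 m


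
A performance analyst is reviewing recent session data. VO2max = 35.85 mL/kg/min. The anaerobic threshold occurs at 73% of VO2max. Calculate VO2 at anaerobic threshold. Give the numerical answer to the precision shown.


AT fraction = 73 / 100 = 0.73
AT VO2 = 35.85 * 0.73
= 26.17 mL/kg/min

26.17 mL/kg/min


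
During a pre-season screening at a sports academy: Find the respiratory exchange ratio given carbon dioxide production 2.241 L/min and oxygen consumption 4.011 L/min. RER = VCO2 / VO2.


VCO2 = 2.241 L/min
VO2 = 4.011 L/min
RER = 2.241 / 4.011 = 0.5587

0.5587


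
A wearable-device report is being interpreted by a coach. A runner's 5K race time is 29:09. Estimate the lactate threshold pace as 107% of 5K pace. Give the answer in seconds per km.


Total race time = 29*60 + 9 = 1749 seconds
5K pace = 1749 / 5 = 349.8 sec/km
LT pace = 349.8 * 1.07 = 374.29 sec/km

374.29 s/km


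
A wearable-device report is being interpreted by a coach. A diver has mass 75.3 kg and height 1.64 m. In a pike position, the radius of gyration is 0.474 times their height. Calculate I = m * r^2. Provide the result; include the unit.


r = 0.474 * 1.64 = 0.77736 m
I = m * r^2 = 75.3 * 0.604289 = 45.503 kg*m^2

45.503 kg*m^2


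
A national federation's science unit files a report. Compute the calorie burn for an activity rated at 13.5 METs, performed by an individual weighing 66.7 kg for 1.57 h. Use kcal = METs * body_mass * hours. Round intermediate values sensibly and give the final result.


Product of METs and mass = 13.5 * 66.7 = 900.45
Total kcal = 900.45 * 1.57 = 1413.71 kcal

1413.71 kcal


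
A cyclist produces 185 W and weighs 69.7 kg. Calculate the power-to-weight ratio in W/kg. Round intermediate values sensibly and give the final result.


P/W = power / mass
= 185 / 69.7
= 2.654 W/kg

2.654 W/kg


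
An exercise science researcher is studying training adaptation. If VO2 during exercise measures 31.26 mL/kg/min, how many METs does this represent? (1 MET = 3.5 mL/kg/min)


METs = VO2 / 3.5 = 31.26 / 3.5 = 8.93

8.93 METs


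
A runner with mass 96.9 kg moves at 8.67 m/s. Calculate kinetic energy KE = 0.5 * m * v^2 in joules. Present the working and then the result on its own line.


v^2 = 8.67^2 = 75.1689
KE = 0.5 * 96.9 * 75.1689
= 3641.93 J

3641.93 J


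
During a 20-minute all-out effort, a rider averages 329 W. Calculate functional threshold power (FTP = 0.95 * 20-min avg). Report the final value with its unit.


FTP = 0.95 * 329
= 312.55 W

312.55 W


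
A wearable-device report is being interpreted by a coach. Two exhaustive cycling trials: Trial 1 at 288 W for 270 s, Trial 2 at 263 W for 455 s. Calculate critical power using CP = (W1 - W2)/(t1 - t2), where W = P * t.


W1 = 288 * 270 = 77760 J
W2 = 263 * 455 = 119665 J
CP = (77760 - 119665) / (270 - 455)
= -41905 / -185
= 226.51 W

226.51 W


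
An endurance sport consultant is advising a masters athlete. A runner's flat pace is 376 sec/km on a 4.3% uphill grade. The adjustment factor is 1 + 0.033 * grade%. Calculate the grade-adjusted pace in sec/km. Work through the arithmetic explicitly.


Factor = 1 + 0.033 * 4.3 = 1.1419
Adjusted pace = 376 * 1.1419
= 429.35 sec/km

429.35 s/km


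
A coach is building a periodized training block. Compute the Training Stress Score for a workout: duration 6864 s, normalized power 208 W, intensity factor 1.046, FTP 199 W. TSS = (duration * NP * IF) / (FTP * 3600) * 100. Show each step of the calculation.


Product = 6864 * 208 * 1.046 = 1493386.752
Base = 199 * 3600 = 716400
TSS = 1493386.752 / 716400 * 100 = 208.46

208.46 TSS


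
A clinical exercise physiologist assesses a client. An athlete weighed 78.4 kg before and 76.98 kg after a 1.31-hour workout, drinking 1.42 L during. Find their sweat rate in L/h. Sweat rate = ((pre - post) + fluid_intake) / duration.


Body mass change = 1.42 kg
Total sweat loss = 1.42 + 1.42 = 2.84 L
Rate = 2.84 / 1.31 = 2.168 L/h

2.168 L/h


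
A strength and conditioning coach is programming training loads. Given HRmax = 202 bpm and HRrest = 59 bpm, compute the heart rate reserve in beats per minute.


Heart rate reserve = maximum HR minus resting HR
HRR = 202 - 59 = 143 bpm

143 bpm


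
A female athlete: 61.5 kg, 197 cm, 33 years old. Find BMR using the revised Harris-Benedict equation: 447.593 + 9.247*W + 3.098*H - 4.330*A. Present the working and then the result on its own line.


Intercept = 447.593
Weight contribution = 9.247 * 61.5 = 568.6905
Height contribution = 3.098 * 197 = 610.306
Age contribution = 4.33 * 33 = 142.89
BMR = 447.593 + 568.6905 + 610.306 - 142.89
= 1483.7 kcal/day

1483.7 kcal/day


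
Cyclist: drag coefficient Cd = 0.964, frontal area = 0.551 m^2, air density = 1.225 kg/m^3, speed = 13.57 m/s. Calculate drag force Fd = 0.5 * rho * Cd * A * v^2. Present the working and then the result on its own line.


v^2 = 13.57^2 = 184.1449
Fd = 0.5 * 1.225 * 0.964 * 0.551 * 184.1449
= 59.909 N

59.909 N


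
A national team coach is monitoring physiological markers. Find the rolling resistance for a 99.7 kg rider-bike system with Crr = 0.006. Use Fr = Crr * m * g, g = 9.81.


m * g = 99.7 * 9.81 = 978.057 N
Fr = 0.006 * 978.057 = 5.868 N

5.868 N


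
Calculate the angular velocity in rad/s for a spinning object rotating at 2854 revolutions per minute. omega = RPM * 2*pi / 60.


omega = RPM * 2*pi / 60
= 2854 * 6.28318531 / 60
= 298.87 rad/s

298.87 rad/s


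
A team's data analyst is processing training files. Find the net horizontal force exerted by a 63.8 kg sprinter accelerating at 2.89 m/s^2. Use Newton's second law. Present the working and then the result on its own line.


Newton's second law: F = m * a
F = 63.8 * 2.89 = 184.38 N

184.38 N


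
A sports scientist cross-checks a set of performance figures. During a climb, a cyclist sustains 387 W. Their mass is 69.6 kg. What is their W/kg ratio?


Power-to-weight = 387 W / 69.6 kg
= 5.56 W/kg

5.56 W/kg


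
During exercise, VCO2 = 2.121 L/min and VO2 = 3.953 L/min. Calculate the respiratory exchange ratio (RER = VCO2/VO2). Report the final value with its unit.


RER = VCO2 / VO2
= 2.121 / 3.953
= 0.5366

0.5366


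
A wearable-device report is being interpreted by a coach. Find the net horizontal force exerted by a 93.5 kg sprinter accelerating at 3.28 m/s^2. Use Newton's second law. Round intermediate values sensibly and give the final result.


Newton's second law: F = m * a
F = 93.5 * 3.28 = 306.68 N

306.68 N


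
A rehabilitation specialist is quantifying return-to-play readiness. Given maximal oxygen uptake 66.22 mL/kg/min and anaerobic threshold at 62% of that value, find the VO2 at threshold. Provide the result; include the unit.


Percentage as decimal = 0.62
VO2 at AT = 66.22 * 0.62 = 41.06 mL/kg/min

41.06 mL/kg/min


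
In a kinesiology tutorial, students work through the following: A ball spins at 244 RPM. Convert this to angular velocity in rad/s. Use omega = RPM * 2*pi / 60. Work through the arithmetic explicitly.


omega = 244 * 2 * pi / 60
= 244 * 6.28318531 / 60
= 1533.097 / 60
= 25.552 rad/s

25.552 rad/s


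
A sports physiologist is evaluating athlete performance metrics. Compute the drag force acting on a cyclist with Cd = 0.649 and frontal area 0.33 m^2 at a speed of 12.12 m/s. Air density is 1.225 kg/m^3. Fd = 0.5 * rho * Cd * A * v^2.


Step 1: v^2 = 146.8944
Step 2: Fd = 0.5 * 1.225 * 0.649 * 0.33 * 146.8944
= 19.269 N

19.269 N


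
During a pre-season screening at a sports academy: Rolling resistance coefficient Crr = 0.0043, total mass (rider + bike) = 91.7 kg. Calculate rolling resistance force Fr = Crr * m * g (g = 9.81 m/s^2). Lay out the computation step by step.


Fr = Crr * m * g
= 0.0043 * 91.7 * 9.81
= 3.868 N

3.868 N


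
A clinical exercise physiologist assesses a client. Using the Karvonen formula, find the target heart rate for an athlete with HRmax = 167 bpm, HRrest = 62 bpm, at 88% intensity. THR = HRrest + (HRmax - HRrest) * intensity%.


HRR = 167 - 62 = 105
THR = 62 + 105 * 0.88
= 62 + 92.4
= 154.4 bpm

154.4 bpm


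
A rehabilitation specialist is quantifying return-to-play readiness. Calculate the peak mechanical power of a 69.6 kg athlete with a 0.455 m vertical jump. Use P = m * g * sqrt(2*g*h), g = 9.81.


First, sqrt(2gh) = sqrt(2 * 9.81 * 0.455)
= sqrt(8.9271) = 2.987825 m/s
Power = 69.6 * 9.81 * 2.987825 = 2040.02 W

2040.02 W


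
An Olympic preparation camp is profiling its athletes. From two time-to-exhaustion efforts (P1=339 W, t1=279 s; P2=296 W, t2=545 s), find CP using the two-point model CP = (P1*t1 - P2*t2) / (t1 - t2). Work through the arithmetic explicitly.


Work in trial 1 = 94581 J
Work in trial 2 = 161320 J
Delta work = -66739 J
Delta time = -266 s
CP = -66739 / -266 = 250.9 W

250.9 W


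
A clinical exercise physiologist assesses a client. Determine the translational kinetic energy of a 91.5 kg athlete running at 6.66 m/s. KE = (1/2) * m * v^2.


KE = 0.5 * m * v^2
= 0.5 * 91.5 * 6.66^2
= 0.5 * 91.5 * 44.3556
= 2029.27 J

2029.27 J


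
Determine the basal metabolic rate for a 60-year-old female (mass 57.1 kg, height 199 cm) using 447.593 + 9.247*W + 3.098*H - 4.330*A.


BMR = 447.593 + 9.247*57.1 + 3.098*199 - 4.330*60
= 1332.3 kcal/day

1332.3 kcal/day


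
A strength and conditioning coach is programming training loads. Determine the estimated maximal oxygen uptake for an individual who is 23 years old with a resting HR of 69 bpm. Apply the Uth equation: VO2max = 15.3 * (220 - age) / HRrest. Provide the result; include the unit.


HRmax = 220 - 23 = 197
VO2max = 15.3 * (197 / 69)
= 15.3 * 2.8551
= 43.68 mL/kg/min

43.68 mL/kg/min


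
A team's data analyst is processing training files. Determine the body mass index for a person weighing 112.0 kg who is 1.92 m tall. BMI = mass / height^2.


BMI = mass / height^2
= 112.0 / 1.92^2
= 112.0 / 3.6864
= 30.38 kg/m^2

30.38 kg/m^2


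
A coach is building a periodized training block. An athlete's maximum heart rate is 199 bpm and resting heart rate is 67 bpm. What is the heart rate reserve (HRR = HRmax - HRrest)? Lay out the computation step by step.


HRR = HRmax - HRrest
= 199 - 67
= 132 bpm

132 bpm


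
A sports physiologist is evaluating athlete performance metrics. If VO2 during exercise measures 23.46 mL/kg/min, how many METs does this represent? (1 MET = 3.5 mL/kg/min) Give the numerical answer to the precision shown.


METs = VO2 / 3.5 = 23.46 / 3.5 = 6.7

6.7 METs


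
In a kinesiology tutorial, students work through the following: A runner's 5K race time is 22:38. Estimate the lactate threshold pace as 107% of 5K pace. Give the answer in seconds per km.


Total race time = 22*60 + 38 = 1358 seconds
5K pace = 1358 / 5 = 271.6 sec/km
LT pace = 271.6 * 1.07 = 290.61 sec/km

290.61 s/km


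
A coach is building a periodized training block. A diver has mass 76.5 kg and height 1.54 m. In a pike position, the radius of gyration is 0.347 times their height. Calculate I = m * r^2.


r = 0.347 * 1.54 = 0.53438 m
I = m * r^2 = 76.5 * 0.285562 = 21.845 kg*m^2

21.845 kg*m^2


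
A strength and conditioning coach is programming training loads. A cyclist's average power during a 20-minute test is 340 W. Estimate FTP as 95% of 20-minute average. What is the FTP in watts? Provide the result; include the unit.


FTP = 20-min power * 0.95
= 340 * 0.95
= 323.0 W

323.0 W


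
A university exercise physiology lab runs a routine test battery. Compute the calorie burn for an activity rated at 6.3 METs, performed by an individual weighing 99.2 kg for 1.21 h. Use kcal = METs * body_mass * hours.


Product of METs and mass = 6.3 * 99.2 = 624.96
Total kcal = 624.96 * 1.21 = 756.2 kcal

756.2 kcal


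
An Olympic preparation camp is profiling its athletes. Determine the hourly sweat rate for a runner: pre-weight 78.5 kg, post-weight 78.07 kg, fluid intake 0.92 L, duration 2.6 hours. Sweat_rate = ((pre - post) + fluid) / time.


Mass lost = 78.5 - 78.07 = 0.43 kg
Add fluid consumed: 0.43 + 0.92 = 1.35 L total sweat
Sweat rate = 1.35 / 2.6 = 0.519 L/h

0.519 L/h


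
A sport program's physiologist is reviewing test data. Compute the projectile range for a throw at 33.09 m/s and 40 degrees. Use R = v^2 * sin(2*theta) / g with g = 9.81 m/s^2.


Two times the angle = 80 degrees
sin(80) = 0.984808
R = 1094.9481 * 0.984808 / 9.81 = 109.92 m

109.92 m


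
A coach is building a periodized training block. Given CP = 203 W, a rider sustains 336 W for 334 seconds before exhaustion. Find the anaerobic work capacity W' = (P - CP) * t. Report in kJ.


Excess power = 336 - 203 = 133 W
Work above CP = 133 * 334 = 44422 J
W' = 44.422 kJ

44.422 kJ


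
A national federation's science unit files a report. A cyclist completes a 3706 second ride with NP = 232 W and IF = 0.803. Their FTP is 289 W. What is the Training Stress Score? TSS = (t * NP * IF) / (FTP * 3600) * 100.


t * NP * IF = 3706 * 232 * 0.803 = 690412.976
FTP * 3600 = 1040400
TSS = (690412.976 / 1040400) * 100 = 66.36

66.36 TSS


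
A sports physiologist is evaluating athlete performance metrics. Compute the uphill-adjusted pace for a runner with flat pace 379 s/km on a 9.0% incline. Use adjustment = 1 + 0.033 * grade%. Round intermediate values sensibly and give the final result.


Adjustment factor = 1 + 0.033 * 9.0 = 1.297
Grade-adjusted pace = 379 * 1.297 = 491.56 s/km

491.56 s/km


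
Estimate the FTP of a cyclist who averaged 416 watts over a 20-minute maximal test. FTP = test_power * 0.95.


FTP = 416 * 0.95 = 395.2 W

395.2 W


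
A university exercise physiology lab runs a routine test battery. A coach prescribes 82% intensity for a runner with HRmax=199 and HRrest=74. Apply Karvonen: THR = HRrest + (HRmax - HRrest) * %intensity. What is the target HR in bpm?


Heart rate reserve = 199 - 74 = 125
Intensity fraction = 82 / 100 = 0.82
THR = 74 + 125 * 0.82 = 176.5 bpm

176.5 bpm


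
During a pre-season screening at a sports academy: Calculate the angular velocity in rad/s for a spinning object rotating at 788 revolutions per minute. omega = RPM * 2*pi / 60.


omega = RPM * 2*pi / 60
= 788 * 6.28318531 / 60
= 82.519 rad/s

82.519 rad/s


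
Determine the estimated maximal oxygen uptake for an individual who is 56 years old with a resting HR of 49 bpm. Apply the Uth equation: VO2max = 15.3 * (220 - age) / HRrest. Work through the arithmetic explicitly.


HRmax = 220 - 56 = 164
VO2max = 15.3 * (164 / 49)
= 15.3 * 3.3469
= 51.21 mL/kg/min

51.21 mL/kg/min


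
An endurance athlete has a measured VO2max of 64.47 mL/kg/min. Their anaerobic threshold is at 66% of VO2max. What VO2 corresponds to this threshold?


Anaerobic threshold VO2 = VO2max * 66%
= 64.47 * 0.66
= 42.55 mL/kg/min

42.55 mL/kg/min


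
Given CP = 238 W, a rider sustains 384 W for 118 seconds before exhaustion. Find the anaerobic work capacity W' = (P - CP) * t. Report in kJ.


Excess power = 384 - 238 = 146 W
Work above CP = 146 * 118 = 17228 J
W' = 17.228 kJ

17.228 kJ


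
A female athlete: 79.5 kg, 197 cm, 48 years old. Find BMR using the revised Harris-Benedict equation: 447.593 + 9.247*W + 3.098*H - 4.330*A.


Intercept = 447.593
Weight contribution = 9.247 * 79.5 = 735.1365
Height contribution = 3.098 * 197 = 610.306
Age contribution = 4.33 * 48 = 207.84
BMR = 447.593 + 735.1365 + 610.306 - 207.84
= 1585.2 kcal/day

1585.2 kcal/day
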